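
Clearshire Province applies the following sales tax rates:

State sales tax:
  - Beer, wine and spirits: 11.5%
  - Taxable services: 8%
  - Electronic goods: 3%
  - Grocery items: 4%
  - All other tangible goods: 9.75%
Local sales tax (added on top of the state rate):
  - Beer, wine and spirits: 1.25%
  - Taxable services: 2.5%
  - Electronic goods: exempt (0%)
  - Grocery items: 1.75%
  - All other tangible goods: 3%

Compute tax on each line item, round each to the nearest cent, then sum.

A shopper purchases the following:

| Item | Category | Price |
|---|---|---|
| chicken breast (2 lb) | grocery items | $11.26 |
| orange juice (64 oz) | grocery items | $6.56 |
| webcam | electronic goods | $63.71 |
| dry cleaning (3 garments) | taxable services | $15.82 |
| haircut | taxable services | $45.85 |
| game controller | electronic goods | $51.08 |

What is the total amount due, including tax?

Chicken breast (2 lb) $11.26: grocery items → 4% + 1.75% local = 5.75% → $0.65
Orange juice (64 oz) $6.56: grocery items → 4% + 1.75% local = 5.75% → $0.38
Webcam $63.71: electronic goods → 3% + 0% local = 3% → $1.91
Dry cleaning (3 garments) $15.82: taxable services → 8% + 2.5% local = 10.5% → $1.66
Haircut $45.85: taxable services → 8% + 2.5% local = 10.5% → $4.81
Game controller $51.08: electronic goods → 3% + 0% local = 3% → $1.53
Subtotal = $194.28; tax = $10.94; total due = $205.22

$205.22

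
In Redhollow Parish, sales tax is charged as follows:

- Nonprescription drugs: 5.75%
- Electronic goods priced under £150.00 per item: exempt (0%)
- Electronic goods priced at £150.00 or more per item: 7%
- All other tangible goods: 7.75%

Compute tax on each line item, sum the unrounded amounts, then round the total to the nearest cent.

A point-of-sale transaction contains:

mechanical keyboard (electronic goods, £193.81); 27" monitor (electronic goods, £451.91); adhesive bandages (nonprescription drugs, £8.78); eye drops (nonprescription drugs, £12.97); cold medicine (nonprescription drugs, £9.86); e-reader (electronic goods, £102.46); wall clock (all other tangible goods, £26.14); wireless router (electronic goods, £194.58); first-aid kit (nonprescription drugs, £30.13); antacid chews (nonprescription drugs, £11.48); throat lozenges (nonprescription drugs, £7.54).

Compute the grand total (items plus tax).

£1115.15

Mechanical keyboard £193.81: electronic goods, £150.00 or more → 7% → £13.5667
27" monitor £451.91: electronic goods, £150.00 or more → 7% → £31.6337
Adhesive bandages £8.78: nonprescription drugs → 5.75% → £0.50485
Eye drops £12.97: nonprescription drugs → 5.75% → £0.745775
Cold medicine £9.86: nonprescription drugs → 5.75% → £0.56695
E-reader £102.46: electronic goods, under £150.00 → 0% → £0.00
Wall clock £26.14: all other tangible goods → 7.75% → £2.02585
Wireless router £194.58: electronic goods, £150.00 or more → 7% → £13.6206
First-aid kit £30.13: nonprescription drugs → 5.75% → £1.732475
Antacid chews £11.48: nonprescription drugs → 5.75% → £0.6601
Throat lozenges £7.54: nonprescription drugs → 5.75% → £0.43355
Subtotal = £1049.66; unrounded tax = £65.49055 → £65.49; total due = £1115.15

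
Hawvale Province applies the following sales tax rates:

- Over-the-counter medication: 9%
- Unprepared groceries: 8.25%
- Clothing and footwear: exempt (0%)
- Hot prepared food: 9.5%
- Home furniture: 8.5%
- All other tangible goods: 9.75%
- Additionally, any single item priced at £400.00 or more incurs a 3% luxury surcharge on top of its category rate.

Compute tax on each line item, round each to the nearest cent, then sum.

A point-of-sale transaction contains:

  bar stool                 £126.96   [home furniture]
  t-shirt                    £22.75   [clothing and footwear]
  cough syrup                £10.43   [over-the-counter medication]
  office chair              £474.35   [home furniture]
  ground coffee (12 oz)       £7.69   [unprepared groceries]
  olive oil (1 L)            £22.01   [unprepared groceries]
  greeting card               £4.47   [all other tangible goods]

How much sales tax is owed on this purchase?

Bar stool £126.96: home furniture → 8.5% → £10.79
T-shirt £22.75: clothing and footwear → 0% → £0.00
Cough syrup £10.43: over-the-counter medication → 9% → £0.94
Office chair £474.35: home furniture → 8.5% + 3% surcharge = 11.5% → £54.55
Ground coffee (12 oz) £7.69: unprepared groceries → 8.25% → £0.63
Olive oil (1 L) £22.01: unprepared groceries → 8.25% → £1.82
Greeting card £4.47: all other tangible goods → 9.75% → £0.44
Total tax = £10.79 + £0.94 + £54.55 + £0.63 + £1.82 + £0.44 = £69.17

£69.17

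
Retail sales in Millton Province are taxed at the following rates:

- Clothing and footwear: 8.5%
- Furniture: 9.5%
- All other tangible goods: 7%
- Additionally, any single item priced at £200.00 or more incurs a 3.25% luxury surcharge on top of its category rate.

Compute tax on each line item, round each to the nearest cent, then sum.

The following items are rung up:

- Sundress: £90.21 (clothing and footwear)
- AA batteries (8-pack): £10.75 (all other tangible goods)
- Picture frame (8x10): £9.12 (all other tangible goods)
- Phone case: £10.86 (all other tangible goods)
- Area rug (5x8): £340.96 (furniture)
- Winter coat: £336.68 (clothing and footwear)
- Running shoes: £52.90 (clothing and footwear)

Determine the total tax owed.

£97.35

Sundress £90.21: clothing and footwear → 8.5% → £7.67
AA batteries (8-pack) £10.75: all other tangible goods → 7% → £0.75
Picture frame (8x10) £9.12: all other tangible goods → 7% → £0.64
Phone case £10.86: all other tangible goods → 7% → £0.76
Area rug (5x8) £340.96: furniture → 9.5% + 3.25% surcharge = 12.75% → £43.47
Winter coat £336.68: clothing and footwear → 8.5% + 3.25% surcharge = 11.75% → £39.56
Running shoes £52.90: clothing and footwear → 8.5% → £4.50
Total tax = £7.67 + £0.75 + £0.64 + £0.76 + £43.47 + £39.56 + £4.50 = £97.35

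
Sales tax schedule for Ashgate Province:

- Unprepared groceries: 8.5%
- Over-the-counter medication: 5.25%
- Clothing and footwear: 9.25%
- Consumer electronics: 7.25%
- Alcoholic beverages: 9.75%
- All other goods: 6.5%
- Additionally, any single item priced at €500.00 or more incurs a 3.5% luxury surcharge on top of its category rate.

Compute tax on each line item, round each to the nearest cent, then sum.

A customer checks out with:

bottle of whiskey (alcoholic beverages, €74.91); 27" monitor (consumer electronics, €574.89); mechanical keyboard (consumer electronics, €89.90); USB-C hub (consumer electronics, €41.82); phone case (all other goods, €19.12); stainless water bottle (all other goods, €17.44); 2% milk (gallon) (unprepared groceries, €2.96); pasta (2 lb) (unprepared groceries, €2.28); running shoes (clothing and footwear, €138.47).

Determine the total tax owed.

€94.27

Bottle of whiskey €74.91: alcoholic beverages → 9.75% → €7.30
27" monitor €574.89: consumer electronics → 7.25% + 3.5% surcharge = 10.75% → €61.80
Mechanical keyboard €89.90: consumer electronics → 7.25% → €6.52
USB-C hub €41.82: consumer electronics → 7.25% → €3.03
Phone case €19.12: all other goods → 6.5% → €1.24
Stainless water bottle €17.44: all other goods → 6.5% → €1.13
2% milk (gallon) €2.96: unprepared groceries → 8.5% → €0.25
Pasta (2 lb) €2.28: unprepared groceries → 8.5% → €0.19
Running shoes €138.47: clothing and footwear → 9.25% → €12.81
Total tax = €7.30 + €61.80 + €6.52 + €3.03 + €1.24 + €1.13 + €0.25 + €0.19 + €12.81 = €94.27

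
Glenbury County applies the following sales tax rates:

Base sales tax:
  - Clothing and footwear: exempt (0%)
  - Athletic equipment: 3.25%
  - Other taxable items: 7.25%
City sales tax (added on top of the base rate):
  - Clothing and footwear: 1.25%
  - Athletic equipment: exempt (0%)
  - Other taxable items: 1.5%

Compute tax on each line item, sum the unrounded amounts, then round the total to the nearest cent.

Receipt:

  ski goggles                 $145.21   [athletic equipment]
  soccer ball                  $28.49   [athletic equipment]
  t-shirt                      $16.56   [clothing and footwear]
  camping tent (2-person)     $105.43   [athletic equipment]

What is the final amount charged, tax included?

Ski goggles $145.21: athletic equipment → 3.25% + 0% city = 3.25% → $4.719325
Soccer ball $28.49: athletic equipment → 3.25% + 0% city = 3.25% → $0.925925
T-shirt $16.56: clothing and footwear → 0% + 1.25% city = 1.25% → $0.207
Camping tent (2-person) $105.43: athletic equipment → 3.25% + 0% city = 3.25% → $3.426475
Subtotal = $295.69; unrounded tax = $9.278725 → $9.28; total due = $304.97

$304.97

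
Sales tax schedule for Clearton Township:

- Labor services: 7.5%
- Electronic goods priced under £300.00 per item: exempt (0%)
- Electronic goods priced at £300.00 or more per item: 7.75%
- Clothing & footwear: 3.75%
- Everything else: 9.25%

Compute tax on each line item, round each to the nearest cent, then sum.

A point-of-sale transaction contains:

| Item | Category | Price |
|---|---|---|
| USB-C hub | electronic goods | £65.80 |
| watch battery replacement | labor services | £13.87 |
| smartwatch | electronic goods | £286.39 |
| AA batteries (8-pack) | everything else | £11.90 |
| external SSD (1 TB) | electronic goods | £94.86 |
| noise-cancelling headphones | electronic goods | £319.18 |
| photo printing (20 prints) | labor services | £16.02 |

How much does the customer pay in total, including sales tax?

USB-C hub £65.80: electronic goods, under £300.00 → 0% → £0.00
Watch battery replacement £13.87: labor services → 7.5% → £1.04
Smartwatch £286.39: electronic goods, under £300.00 → 0% → £0.00
AA batteries (8-pack) £11.90: everything else → 9.25% → £1.10
External SSD (1 TB) £94.86: electronic goods, under £300.00 → 0% → £0.00
Noise-cancelling headphones £319.18: electronic goods, £300.00 or more → 7.75% → £24.74
Photo printing (20 prints) £16.02: labor services → 7.5% → £1.20
Subtotal = £808.02; tax = £28.08; total due = £836.10

£836.10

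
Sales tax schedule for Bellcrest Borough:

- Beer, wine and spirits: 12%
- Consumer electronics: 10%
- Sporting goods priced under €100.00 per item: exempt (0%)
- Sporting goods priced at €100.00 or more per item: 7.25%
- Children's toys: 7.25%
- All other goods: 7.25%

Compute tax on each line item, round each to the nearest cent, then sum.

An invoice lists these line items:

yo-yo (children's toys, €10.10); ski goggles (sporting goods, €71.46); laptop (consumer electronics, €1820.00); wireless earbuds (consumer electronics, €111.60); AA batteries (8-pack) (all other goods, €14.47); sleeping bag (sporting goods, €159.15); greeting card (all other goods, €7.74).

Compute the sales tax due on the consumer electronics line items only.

€193.16

Laptop €1820.00: consumer electronics → 10% → €182.00
Wireless earbuds €111.60: consumer electronics → 10% → €11.16
Tax on consumer electronics = €182.00 + €11.16 = €193.16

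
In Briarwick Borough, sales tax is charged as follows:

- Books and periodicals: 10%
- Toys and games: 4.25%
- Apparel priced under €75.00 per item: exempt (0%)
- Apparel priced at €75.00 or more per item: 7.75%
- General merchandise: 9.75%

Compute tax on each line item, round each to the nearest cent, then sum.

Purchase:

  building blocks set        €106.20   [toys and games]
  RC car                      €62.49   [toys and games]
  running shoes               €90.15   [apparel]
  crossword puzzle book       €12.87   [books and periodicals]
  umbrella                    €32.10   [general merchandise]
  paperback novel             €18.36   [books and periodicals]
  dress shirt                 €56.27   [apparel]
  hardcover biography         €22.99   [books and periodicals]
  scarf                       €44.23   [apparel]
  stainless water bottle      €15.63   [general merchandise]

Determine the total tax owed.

€24.24

Building blocks set €106.20: toys and games → 4.25% → €4.51
RC car €62.49: toys and games → 4.25% → €2.66
Running shoes €90.15: apparel, €75.00 or more → 7.75% → €6.99
Crossword puzzle book €12.87: books and periodicals → 10% → €1.29
Umbrella €32.10: general merchandise → 9.75% → €3.13
Paperback novel €18.36: books and periodicals → 10% → €1.84
Dress shirt €56.27: apparel, under €75.00 → 0% → €0.00
Hardcover biography €22.99: books and periodicals → 10% → €2.30
Scarf €44.23: apparel, under €75.00 → 0% → €0.00
Stainless water bottle €15.63: general merchandise → 9.75% → €1.52
Total tax = €4.51 + €2.66 + €6.99 + €1.29 + €3.13 + €1.84 + €2.30 + €1.52 = €24.24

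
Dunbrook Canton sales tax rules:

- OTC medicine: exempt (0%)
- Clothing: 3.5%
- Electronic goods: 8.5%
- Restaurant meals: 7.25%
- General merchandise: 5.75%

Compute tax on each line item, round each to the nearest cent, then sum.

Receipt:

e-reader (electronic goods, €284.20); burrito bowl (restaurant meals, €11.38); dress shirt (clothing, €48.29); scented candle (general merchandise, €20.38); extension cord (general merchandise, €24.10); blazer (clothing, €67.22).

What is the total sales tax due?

E-reader €284.20: electronic goods → 8.5% → €24.16
Burrito bowl €11.38: restaurant meals → 7.25% → €0.83
Dress shirt €48.29: clothing → 3.5% → €1.69
Scented candle €20.38: general merchandise → 5.75% → €1.17
Extension cord €24.10: general merchandise → 5.75% → €1.39
Blazer €67.22: clothing → 3.5% → €2.35
Total tax = €24.16 + €0.83 + €1.69 + €1.17 + €1.39 + €2.35 = €31.59

€31.59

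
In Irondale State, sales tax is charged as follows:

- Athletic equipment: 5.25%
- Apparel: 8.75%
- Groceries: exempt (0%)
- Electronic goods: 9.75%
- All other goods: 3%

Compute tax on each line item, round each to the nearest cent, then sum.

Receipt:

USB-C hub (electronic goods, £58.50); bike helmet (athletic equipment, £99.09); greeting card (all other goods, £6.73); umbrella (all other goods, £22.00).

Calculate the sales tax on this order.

£11.76

USB-C hub £58.50: electronic goods → 9.75% → £5.70
Bike helmet £99.09: athletic equipment → 5.25% → £5.20
Greeting card £6.73: all other goods → 3% → £0.20
Umbrella £22.00: all other goods → 3% → £0.66
Total tax = £5.70 + £5.20 + £0.20 + £0.66 = £11.76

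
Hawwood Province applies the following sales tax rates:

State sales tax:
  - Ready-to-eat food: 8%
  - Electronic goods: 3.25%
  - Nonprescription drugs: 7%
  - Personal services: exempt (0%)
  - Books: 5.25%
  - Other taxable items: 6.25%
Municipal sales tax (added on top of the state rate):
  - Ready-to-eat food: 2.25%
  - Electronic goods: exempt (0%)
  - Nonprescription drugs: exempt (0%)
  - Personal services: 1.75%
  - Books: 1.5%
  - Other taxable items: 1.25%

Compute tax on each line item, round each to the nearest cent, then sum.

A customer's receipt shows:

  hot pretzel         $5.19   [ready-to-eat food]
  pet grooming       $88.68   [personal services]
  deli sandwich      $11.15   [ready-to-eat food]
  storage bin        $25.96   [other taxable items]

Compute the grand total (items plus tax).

Hot pretzel $5.19: ready-to-eat food → 8% + 2.25% municipal = 10.25% → $0.53
Pet grooming $88.68: personal services → 0% + 1.75% municipal = 1.75% → $1.55
Deli sandwich $11.15: ready-to-eat food → 8% + 2.25% municipal = 10.25% → $1.14
Storage bin $25.96: other taxable items → 6.25% + 1.25% municipal = 7.5% → $1.95
Subtotal = $130.98; tax = $5.17; total due = $136.15

$136.15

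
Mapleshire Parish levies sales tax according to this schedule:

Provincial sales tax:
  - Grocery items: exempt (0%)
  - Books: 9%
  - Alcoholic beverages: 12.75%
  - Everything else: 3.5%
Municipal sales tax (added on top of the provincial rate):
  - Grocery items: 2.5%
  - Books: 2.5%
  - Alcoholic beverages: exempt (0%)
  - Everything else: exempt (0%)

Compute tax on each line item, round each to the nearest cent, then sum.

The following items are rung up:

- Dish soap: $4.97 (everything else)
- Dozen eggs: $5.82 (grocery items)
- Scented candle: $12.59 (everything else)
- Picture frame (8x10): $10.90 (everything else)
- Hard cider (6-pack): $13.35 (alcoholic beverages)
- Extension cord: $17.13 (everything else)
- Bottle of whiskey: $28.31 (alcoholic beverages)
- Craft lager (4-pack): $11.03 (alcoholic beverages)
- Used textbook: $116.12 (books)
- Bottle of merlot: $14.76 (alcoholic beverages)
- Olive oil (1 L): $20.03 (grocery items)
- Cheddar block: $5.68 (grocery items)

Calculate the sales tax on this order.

Dish soap $4.97: everything else → 3.5% + 0% municipal = 3.5% → $0.17
Dozen eggs $5.82: grocery items → 0% + 2.5% municipal = 2.5% → $0.15
Scented candle $12.59: everything else → 3.5% + 0% municipal = 3.5% → $0.44
Picture frame (8x10) $10.90: everything else → 3.5% + 0% municipal = 3.5% → $0.38
Hard cider (6-pack) $13.35: alcoholic beverages → 12.75% + 0% municipal = 12.75% → $1.70
Extension cord $17.13: everything else → 3.5% + 0% municipal = 3.5% → $0.60
Bottle of whiskey $28.31: alcoholic beverages → 12.75% + 0% municipal = 12.75% → $3.61
Craft lager (4-pack) $11.03: alcoholic beverages → 12.75% + 0% municipal = 12.75% → $1.41
Used textbook $116.12: books → 9% + 2.5% municipal = 11.5% → $13.35
Bottle of merlot $14.76: alcoholic beverages → 12.75% + 0% municipal = 12.75% → $1.88
Olive oil (1 L) $20.03: grocery items → 0% + 2.5% municipal = 2.5% → $0.50
Cheddar block $5.68: grocery items → 0% + 2.5% municipal = 2.5% → $0.14
Total tax = $0.17 + $0.15 + $0.44 + $0.38 + $1.70 + $0.60 + $3.61 + $1.41 + $13.35 + $1.88 + $0.50 + $0.14 = $24.33

$24.33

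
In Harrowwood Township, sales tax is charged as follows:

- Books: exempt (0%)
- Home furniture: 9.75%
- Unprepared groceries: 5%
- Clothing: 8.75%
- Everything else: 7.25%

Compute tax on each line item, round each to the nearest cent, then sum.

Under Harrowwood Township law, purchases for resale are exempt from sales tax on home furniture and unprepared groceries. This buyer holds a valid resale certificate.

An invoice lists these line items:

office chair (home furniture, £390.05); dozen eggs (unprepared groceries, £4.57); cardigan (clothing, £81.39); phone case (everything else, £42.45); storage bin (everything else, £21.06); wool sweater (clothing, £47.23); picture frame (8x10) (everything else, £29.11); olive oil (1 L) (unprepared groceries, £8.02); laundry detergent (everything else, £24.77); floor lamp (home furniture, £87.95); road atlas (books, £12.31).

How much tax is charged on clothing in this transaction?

£11.25

Cardigan £81.39: clothing → 8.75% → £7.12
Wool sweater £47.23: clothing → 8.75% → £4.13
Tax on clothing = £7.12 + £4.13 = £11.25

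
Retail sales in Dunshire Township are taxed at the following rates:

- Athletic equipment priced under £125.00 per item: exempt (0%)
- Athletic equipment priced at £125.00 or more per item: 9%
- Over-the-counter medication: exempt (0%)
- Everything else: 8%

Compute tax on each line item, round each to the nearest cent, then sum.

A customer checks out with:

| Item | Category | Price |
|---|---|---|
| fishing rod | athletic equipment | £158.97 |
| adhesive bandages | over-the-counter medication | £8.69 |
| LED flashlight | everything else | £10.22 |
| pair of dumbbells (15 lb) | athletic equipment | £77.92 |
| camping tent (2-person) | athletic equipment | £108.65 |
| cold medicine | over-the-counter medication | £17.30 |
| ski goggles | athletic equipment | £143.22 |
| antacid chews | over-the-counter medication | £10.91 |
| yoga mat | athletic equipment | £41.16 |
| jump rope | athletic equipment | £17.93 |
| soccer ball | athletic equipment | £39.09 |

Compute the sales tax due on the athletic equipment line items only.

£27.20

Fishing rod £158.97: athletic equipment, £125.00 or more → 9% → £14.31
Pair of dumbbells (15 lb) £77.92: athletic equipment, under £125.00 → 0% → £0.00
Camping tent (2-person) £108.65: athletic equipment, under £125.00 → 0% → £0.00
Ski goggles £143.22: athletic equipment, £125.00 or more → 9% → £12.89
Yoga mat £41.16: athletic equipment, under £125.00 → 0% → £0.00
Jump rope £17.93: athletic equipment, under £125.00 → 0% → £0.00
Soccer ball £39.09: athletic equipment, under £125.00 → 0% → £0.00
Tax on athletic equipment = £14.31 + £0.00 + £0.00 + £12.89 + £0.00 + £0.00 + £0.00 = £27.20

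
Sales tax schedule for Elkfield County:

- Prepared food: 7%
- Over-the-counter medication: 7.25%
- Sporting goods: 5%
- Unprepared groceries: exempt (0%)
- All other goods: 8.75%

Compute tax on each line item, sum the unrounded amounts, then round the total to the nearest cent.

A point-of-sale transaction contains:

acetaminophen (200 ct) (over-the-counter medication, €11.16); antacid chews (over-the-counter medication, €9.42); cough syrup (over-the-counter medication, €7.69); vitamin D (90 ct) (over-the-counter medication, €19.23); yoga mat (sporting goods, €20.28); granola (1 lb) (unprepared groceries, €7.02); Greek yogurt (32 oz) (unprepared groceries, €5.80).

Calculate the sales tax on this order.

€4.46

Acetaminophen (200 ct) €11.16: over-the-counter medication → 7.25% → €0.8091
Antacid chews €9.42: over-the-counter medication → 7.25% → €0.68295
Cough syrup €7.69: over-the-counter medication → 7.25% → €0.557525
Vitamin D (90 ct) €19.23: over-the-counter medication → 7.25% → €1.394175
Yoga mat €20.28: sporting goods → 5% → €1.014
Granola (1 lb) €7.02: unprepared groceries → 0% → €0.00
Greek yogurt (32 oz) €5.80: unprepared groceries → 0% → €0.00
Unrounded tax sum = €4.45775 → €4.46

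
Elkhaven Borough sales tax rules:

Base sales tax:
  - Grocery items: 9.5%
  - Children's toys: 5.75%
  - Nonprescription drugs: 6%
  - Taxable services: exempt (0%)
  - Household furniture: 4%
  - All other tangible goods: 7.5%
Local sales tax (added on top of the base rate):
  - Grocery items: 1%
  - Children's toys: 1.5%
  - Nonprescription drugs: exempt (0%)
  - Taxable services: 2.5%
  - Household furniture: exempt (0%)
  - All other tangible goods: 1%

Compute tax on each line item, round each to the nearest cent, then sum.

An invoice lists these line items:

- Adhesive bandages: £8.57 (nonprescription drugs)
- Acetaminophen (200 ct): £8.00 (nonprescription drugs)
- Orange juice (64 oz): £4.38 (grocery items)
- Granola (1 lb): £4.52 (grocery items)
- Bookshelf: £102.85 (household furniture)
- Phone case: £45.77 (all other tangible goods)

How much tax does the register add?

Adhesive bandages £8.57: nonprescription drugs → 6% + 0% local = 6% → £0.51
Acetaminophen (200 ct) £8.00: nonprescription drugs → 6% + 0% local = 6% → £0.48
Orange juice (64 oz) £4.38: grocery items → 9.5% + 1% local = 10.5% → £0.46
Granola (1 lb) £4.52: grocery items → 9.5% + 1% local = 10.5% → £0.47
Bookshelf £102.85: household furniture → 4% + 0% local = 4% → £4.11
Phone case £45.77: all other tangible goods → 7.5% + 1% local = 8.5% → £3.89
Total tax = £0.51 + £0.48 + £0.46 + £0.47 + £4.11 + £3.89 = £9.92

£9.92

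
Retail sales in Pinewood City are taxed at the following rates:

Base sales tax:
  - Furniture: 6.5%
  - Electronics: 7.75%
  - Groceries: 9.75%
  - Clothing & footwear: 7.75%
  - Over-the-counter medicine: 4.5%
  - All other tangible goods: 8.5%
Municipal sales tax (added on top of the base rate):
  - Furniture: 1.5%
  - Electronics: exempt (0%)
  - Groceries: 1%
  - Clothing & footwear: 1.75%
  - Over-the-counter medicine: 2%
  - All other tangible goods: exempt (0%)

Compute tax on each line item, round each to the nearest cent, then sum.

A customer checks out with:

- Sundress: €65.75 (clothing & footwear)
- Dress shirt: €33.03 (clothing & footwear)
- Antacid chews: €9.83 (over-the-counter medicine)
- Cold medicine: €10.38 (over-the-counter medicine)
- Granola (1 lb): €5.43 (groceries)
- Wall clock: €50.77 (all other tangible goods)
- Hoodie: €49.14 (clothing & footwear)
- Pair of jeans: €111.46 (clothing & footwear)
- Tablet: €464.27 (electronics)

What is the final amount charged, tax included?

Sundress €65.75: clothing & footwear → 7.75% + 1.75% municipal = 9.5% → €6.25
Dress shirt €33.03: clothing & footwear → 7.75% + 1.75% municipal = 9.5% → €3.14
Antacid chews €9.83: over-the-counter medicine → 4.5% + 2% municipal = 6.5% → €0.64
Cold medicine €10.38: over-the-counter medicine → 4.5% + 2% municipal = 6.5% → €0.67
Granola (1 lb) €5.43: groceries → 9.75% + 1% municipal = 10.75% → €0.58
Wall clock €50.77: all other tangible goods → 8.5% + 0% municipal = 8.5% → €4.32
Hoodie €49.14: clothing & footwear → 7.75% + 1.75% municipal = 9.5% → €4.67
Pair of jeans €111.46: clothing & footwear → 7.75% + 1.75% municipal = 9.5% → €10.59
Tablet €464.27: electronics → 7.75% + 0% municipal = 7.75% → €35.98
Subtotal = €800.06; tax = €66.84; total due = €866.90

€866.90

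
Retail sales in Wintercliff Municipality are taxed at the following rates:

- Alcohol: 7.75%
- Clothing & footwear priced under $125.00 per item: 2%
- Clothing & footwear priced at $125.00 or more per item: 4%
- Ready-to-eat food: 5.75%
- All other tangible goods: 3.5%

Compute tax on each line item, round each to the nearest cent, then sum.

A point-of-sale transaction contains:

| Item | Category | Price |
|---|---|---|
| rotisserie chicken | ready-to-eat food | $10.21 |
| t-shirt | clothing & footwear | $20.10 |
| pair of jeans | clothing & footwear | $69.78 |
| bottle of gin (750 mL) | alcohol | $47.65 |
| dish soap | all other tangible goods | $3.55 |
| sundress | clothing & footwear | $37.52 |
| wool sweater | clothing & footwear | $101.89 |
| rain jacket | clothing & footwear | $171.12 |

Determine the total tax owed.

$15.83

Rotisserie chicken $10.21: ready-to-eat food → 5.75% → $0.59
T-shirt $20.10: clothing & footwear, under $125.00 → 2% → $0.40
Pair of jeans $69.78: clothing & footwear, under $125.00 → 2% → $1.40
Bottle of gin (750 mL) $47.65: alcohol → 7.75% → $3.69
Dish soap $3.55: all other tangible goods → 3.5% → $0.12
Sundress $37.52: clothing & footwear, under $125.00 → 2% → $0.75
Wool sweater $101.89: clothing & footwear, under $125.00 → 2% → $2.04
Rain jacket $171.12: clothing & footwear, $125.00 or more → 4% → $6.84
Total tax = $0.59 + $0.40 + $1.40 + $3.69 + $0.12 + $0.75 + $2.04 + $6.84 = $15.83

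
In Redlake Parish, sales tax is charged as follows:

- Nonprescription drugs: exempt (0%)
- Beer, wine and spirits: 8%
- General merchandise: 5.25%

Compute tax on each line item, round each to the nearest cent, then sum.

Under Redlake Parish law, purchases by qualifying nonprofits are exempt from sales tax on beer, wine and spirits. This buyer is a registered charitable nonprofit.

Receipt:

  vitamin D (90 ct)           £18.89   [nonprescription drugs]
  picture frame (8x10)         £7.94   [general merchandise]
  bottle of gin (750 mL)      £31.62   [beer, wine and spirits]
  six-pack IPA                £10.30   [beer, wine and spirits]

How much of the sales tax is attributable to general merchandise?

Picture frame (8x10) £7.94: general merchandise → 5.25% → £0.42
Tax on general merchandise = £0.42

£0.42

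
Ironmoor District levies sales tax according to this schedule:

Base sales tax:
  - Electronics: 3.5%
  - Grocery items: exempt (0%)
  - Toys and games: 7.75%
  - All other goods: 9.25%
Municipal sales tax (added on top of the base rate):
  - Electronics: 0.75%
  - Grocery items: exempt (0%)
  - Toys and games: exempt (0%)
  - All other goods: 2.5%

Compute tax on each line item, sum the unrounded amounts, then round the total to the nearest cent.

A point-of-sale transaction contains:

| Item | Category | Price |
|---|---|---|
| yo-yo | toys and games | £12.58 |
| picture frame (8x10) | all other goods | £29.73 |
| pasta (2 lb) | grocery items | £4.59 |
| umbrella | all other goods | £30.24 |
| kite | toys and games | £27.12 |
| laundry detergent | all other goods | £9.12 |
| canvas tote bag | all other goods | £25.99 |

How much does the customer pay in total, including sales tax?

Yo-yo £12.58: toys and games → 7.75% + 0% municipal = 7.75% → £0.97495
Picture frame (8x10) £29.73: all other goods → 9.25% + 2.5% municipal = 11.75% → £3.493275
Pasta (2 lb) £4.59: grocery items → 0% + 0% municipal = 0% → £0.00
Umbrella £30.24: all other goods → 9.25% + 2.5% municipal = 11.75% → £3.5532
Kite £27.12: toys and games → 7.75% + 0% municipal = 7.75% → £2.1018
Laundry detergent £9.12: all other goods → 9.25% + 2.5% municipal = 11.75% → £1.0716
Canvas tote bag £25.99: all other goods → 9.25% + 2.5% municipal = 11.75% → £3.053825
Subtotal = £139.37; unrounded tax = £14.24865 → £14.25; total due = £153.62

£153.62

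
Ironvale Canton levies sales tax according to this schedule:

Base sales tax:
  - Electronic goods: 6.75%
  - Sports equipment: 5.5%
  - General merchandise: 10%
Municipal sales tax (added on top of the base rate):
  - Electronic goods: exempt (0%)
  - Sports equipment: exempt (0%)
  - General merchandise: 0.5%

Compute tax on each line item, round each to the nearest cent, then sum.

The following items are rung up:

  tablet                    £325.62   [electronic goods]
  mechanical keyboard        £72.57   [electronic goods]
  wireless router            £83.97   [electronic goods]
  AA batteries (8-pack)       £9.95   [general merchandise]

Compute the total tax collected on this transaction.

Tablet £325.62: electronic goods → 6.75% + 0% municipal = 6.75% → £21.98
Mechanical keyboard £72.57: electronic goods → 6.75% + 0% municipal = 6.75% → £4.90
Wireless router £83.97: electronic goods → 6.75% + 0% municipal = 6.75% → £5.67
AA batteries (8-pack) £9.95: general merchandise → 10% + 0.5% municipal = 10.5% → £1.04
Total tax = £21.98 + £4.90 + £5.67 + £1.04 = £33.59

£33.59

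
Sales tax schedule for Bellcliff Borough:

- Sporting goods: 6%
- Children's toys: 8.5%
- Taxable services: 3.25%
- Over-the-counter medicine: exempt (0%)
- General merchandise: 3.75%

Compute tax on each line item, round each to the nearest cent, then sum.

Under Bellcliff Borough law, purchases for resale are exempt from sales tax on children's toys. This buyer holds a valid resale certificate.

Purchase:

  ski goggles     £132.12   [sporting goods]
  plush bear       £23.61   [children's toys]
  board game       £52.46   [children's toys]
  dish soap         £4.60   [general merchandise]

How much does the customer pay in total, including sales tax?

Ski goggles £132.12: sporting goods → 6% → £7.93
Plush bear £23.61: children's toys, buyer-exempt → 0% → £0.00
Board game £52.46: children's toys, buyer-exempt → 0% → £0.00
Dish soap £4.60: general merchandise → 3.75% → £0.17
Subtotal = £212.79; tax = £8.10; total due = £220.89

£220.89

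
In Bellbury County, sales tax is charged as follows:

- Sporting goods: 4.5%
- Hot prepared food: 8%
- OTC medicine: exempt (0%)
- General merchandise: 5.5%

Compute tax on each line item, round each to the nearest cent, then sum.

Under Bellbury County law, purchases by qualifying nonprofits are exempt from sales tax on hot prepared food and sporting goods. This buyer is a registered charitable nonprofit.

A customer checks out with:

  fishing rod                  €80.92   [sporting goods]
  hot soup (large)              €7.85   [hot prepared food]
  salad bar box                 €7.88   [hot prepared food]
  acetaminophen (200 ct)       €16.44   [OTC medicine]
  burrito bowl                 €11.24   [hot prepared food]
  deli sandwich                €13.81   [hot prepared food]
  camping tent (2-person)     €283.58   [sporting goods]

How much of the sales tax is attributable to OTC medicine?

Acetaminophen (200 ct) €16.44: OTC medicine → 0% → €0.00
Tax on OTC medicine = €0.00

€0.00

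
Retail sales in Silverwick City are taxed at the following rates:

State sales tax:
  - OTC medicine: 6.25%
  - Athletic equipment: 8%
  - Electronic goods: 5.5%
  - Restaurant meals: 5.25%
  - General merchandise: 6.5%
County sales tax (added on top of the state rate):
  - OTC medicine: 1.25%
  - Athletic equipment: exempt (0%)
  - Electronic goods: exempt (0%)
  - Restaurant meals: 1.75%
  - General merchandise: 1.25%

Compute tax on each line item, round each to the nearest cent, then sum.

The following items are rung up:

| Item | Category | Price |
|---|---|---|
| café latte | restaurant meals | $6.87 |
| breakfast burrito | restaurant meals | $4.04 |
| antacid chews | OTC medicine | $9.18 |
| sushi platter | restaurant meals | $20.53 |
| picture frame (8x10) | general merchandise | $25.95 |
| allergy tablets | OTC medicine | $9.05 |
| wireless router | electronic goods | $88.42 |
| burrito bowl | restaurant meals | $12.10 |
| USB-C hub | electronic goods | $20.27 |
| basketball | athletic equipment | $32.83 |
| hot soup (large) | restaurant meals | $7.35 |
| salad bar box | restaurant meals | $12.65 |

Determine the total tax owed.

Café latte $6.87: restaurant meals → 5.25% + 1.75% county = 7% → $0.48
Breakfast burrito $4.04: restaurant meals → 5.25% + 1.75% county = 7% → $0.28
Antacid chews $9.18: OTC medicine → 6.25% + 1.25% county = 7.5% → $0.69
Sushi platter $20.53: restaurant meals → 5.25% + 1.75% county = 7% → $1.44
Picture frame (8x10) $25.95: general merchandise → 6.5% + 1.25% county = 7.75% → $2.01
Allergy tablets $9.05: OTC medicine → 6.25% + 1.25% county = 7.5% → $0.68
Wireless router $88.42: electronic goods → 5.5% + 0% county = 5.5% → $4.86
Burrito bowl $12.10: restaurant meals → 5.25% + 1.75% county = 7% → $0.85
USB-C hub $20.27: electronic goods → 5.5% + 0% county = 5.5% → $1.11
Basketball $32.83: athletic equipment → 8% + 0% county = 8% → $2.63
Hot soup (large) $7.35: restaurant meals → 5.25% + 1.75% county = 7% → $0.51
Salad bar box $12.65: restaurant meals → 5.25% + 1.75% county = 7% → $0.89
Total tax = $0.48 + $0.28 + $0.69 + $1.44 + $2.01 + $0.68 + $4.86 + $0.85 + $1.11 + $2.63 + $0.51 + $0.89 = $16.43

$16.43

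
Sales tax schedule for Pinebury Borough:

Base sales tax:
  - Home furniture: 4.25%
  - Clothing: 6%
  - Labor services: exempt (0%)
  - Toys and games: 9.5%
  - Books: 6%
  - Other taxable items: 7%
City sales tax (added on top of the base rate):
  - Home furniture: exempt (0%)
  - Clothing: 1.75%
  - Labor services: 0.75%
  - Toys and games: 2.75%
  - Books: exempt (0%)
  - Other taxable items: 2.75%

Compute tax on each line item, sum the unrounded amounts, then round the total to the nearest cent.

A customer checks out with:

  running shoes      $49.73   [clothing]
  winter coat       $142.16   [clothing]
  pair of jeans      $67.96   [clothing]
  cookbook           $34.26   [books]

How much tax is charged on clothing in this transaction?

$20.14

Running shoes $49.73: clothing → 6% + 1.75% city = 7.75% → $3.854075
Winter coat $142.16: clothing → 6% + 1.75% city = 7.75% → $11.0174
Pair of jeans $67.96: clothing → 6% + 1.75% city = 7.75% → $5.2669
Tax on clothing: unrounded sum = $20.138375 → $20.14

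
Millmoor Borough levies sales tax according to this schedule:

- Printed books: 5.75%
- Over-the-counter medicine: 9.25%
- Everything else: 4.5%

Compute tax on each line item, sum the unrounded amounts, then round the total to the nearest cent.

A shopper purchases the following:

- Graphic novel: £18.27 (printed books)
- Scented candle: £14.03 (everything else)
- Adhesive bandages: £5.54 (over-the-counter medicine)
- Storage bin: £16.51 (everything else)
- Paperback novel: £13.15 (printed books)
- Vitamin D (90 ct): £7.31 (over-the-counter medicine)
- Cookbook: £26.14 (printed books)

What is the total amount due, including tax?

Graphic novel £18.27: printed books → 5.75% → £1.050525
Scented candle £14.03: everything else → 4.5% → £0.63135
Adhesive bandages £5.54: over-the-counter medicine → 9.25% → £0.51245
Storage bin £16.51: everything else → 4.5% → £0.74295
Paperback novel £13.15: printed books → 5.75% → £0.756125
Vitamin D (90 ct) £7.31: over-the-counter medicine → 9.25% → £0.676175
Cookbook £26.14: printed books → 5.75% → £1.50305
Subtotal = £100.95; unrounded tax = £5.872625 → £5.87; total due = £106.82

£106.82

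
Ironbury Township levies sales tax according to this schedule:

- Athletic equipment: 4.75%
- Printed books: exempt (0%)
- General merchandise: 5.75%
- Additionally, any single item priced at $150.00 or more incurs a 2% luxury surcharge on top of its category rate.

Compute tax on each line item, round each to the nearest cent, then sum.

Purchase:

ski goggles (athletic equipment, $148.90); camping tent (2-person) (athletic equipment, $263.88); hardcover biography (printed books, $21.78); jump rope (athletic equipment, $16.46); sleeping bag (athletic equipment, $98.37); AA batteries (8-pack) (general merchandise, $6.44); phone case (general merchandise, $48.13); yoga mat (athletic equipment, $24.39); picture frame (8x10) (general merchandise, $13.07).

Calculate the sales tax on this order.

Ski goggles $148.90: athletic equipment → 4.75% → $7.07
Camping tent (2-person) $263.88: athletic equipment → 4.75% + 2% surcharge = 6.75% → $17.81
Hardcover biography $21.78: printed books → 0% → $0.00
Jump rope $16.46: athletic equipment → 4.75% → $0.78
Sleeping bag $98.37: athletic equipment → 4.75% → $4.67
AA batteries (8-pack) $6.44: general merchandise → 5.75% → $0.37
Phone case $48.13: general merchandise → 5.75% → $2.77
Yoga mat $24.39: athletic equipment → 4.75% → $1.16
Picture frame (8x10) $13.07: general merchandise → 5.75% → $0.75
Total tax = $7.07 + $17.81 + $0.78 + $4.67 + $0.37 + $2.77 + $1.16 + $0.75 = $35.38

$35.38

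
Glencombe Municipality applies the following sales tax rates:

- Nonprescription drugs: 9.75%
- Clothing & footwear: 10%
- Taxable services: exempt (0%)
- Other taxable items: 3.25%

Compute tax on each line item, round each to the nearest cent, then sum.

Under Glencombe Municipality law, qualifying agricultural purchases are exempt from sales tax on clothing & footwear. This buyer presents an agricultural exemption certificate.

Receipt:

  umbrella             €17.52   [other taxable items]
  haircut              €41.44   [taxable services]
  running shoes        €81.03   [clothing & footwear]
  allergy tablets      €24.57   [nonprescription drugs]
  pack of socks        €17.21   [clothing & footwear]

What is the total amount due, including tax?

Umbrella €17.52: other taxable items → 3.25% → €0.57
Haircut €41.44: taxable services → 0% → €0.00
Running shoes €81.03: clothing & footwear, buyer-exempt → 0% → €0.00
Allergy tablets €24.57: nonprescription drugs → 9.75% → €2.40
Pack of socks €17.21: clothing & footwear, buyer-exempt → 0% → €0.00
Subtotal = €181.77; tax = €2.97; total due = €184.74

€184.74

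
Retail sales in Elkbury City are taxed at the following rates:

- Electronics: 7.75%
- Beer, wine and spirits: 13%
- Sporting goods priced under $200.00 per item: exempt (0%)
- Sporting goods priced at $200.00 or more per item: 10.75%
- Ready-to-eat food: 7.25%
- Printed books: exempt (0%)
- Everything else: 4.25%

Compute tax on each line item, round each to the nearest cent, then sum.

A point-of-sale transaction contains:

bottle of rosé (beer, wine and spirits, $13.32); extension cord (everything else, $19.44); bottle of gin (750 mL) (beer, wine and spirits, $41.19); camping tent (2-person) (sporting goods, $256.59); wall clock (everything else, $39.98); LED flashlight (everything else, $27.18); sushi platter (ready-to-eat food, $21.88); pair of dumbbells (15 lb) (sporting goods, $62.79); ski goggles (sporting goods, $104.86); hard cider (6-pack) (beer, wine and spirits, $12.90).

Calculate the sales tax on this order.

Bottle of rosé $13.32: beer, wine and spirits → 13% → $1.73
Extension cord $19.44: everything else → 4.25% → $0.83
Bottle of gin (750 mL) $41.19: beer, wine and spirits → 13% → $5.35
Camping tent (2-person) $256.59: sporting goods, $200.00 or more → 10.75% → $27.58
Wall clock $39.98: everything else → 4.25% → $1.70
LED flashlight $27.18: everything else → 4.25% → $1.16
Sushi platter $21.88: ready-to-eat food → 7.25% → $1.59
Pair of dumbbells (15 lb) $62.79: sporting goods, under $200.00 → 0% → $0.00
Ski goggles $104.86: sporting goods, under $200.00 → 0% → $0.00
Hard cider (6-pack) $12.90: beer, wine and spirits → 13% → $1.68
Total tax = $1.73 + $0.83 + $5.35 + $27.58 + $1.70 + $1.16 + $1.59 + $1.68 = $41.62

$41.62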